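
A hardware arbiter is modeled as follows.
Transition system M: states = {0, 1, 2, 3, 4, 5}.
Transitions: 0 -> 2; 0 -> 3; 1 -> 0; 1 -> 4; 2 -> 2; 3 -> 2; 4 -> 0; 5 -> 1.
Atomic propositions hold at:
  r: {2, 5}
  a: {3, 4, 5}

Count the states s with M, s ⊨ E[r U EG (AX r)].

2

Sat(AX r) = {s : every successor in {2, 5}} = {2, 3}
EG (AX r): greatest fixpoint, start Z0 = {2, 3}, keep only states in Sat with some successor in Z. Already a fixed point.
Sat(EG (AX r)) = {2, 3}
E[r U EG (AX r)]: least fixpoint, start Z0 = Sat(EG (AX r)) = {2, 3}, add states in Sat(r) with some successor in Z. Already a fixed point.
Sat(E[r U EG (AX r)]) = {2, 3}
|Sat(E[r U EG (AX r)])| = |{2, 3}| = 2.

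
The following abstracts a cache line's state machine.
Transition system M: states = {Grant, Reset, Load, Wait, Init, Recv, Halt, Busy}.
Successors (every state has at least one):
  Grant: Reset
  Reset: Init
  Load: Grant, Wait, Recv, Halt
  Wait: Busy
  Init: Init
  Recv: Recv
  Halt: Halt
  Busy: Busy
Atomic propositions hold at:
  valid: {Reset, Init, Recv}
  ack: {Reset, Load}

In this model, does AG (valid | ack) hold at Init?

Yes

Sat(valid | ack) = {Reset, Load, Init, Recv}
AG (valid | ack): greatest fixpoint, start Z0 = {Reset, Load, Init, Recv}, keep only states in Sat with every successor in Z. Z1 = {Reset, Init, Recv}; fixed.
Sat(AG (valid | ack)) = {Reset, Init, Recv}
Init ∈ Sat(AG (valid | ack)) = {Reset, Init, Recv}, so the formula holds at Init.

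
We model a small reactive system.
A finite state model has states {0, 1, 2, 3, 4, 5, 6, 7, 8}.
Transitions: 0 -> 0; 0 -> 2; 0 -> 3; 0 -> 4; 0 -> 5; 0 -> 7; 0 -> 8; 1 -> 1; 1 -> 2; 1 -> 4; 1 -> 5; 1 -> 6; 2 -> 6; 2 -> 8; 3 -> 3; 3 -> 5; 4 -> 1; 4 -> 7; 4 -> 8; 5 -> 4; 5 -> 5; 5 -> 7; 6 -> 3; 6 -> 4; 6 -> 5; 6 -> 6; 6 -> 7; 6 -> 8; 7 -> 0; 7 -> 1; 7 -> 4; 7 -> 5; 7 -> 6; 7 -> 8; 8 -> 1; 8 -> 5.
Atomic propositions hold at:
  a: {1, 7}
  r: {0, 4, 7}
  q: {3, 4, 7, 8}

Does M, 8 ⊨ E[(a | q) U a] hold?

Sat(a | q) = {1, 3, 4, 7, 8}
E[(a | q) U a]: least fixpoint, start Z0 = Sat(a) = {1, 7}, add states in Sat(a | q) with some successor in Z. Z1 = {1, 4, 7, 8}; fixed.
Sat(E[(a | q) U a]) = {1, 4, 7, 8}
8 ∈ Sat(E[(a | q) U a]) = {1, 4, 7, 8}, so the formula holds at 8.

Yes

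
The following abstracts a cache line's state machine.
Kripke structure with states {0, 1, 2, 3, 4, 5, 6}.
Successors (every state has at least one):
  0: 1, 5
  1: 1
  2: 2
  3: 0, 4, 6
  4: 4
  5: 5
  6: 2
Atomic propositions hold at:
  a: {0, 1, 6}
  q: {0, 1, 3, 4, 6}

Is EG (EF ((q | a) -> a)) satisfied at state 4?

Sat(q | a) = {0, 1, 3, 4, 6}
Sat((q | a) -> a) = {0, 1, 2, 5, 6}
EF ((q | a) -> a): least fixpoint, start Z0 = {0, 1, 2, 5, 6}, add states with some successor in Z. Z1 = {0, 1, 2, 3, 5, 6}; fixed.
Sat(EF ((q | a) -> a)) = {0, 1, 2, 3, 5, 6}
EG (EF ((q | a) -> a)): greatest fixpoint, start Z0 = {0, 1, 2, 3, 5, 6}, keep only states in Sat with some successor in Z. Already a fixed point.
Sat(EG (EF ((q | a) -> a))) = {0, 1, 2, 3, 5, 6}
4 ∉ Sat(EG (EF ((q | a) -> a))) = {0, 1, 2, 3, 5, 6}, so the formula does not hold at 4.

No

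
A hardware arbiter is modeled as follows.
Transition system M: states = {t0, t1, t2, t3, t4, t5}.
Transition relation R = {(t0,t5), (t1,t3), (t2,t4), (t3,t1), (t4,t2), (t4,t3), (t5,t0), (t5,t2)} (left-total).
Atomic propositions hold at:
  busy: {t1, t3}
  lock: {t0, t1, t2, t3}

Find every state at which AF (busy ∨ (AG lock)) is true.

{t1, t3}

AG lock: greatest fixpoint, start Z0 = {t0, t1, t2, t3}, keep only states in Sat with every successor in Z. Z1 = {t1, t3}; fixed.
Sat(AG lock) = {t1, t3}
Sat(busy ∨ (AG lock)) = {t1, t3}
AF (busy ∨ (AG lock)): least fixpoint, start Z0 = {t1, t3}, add states with every successor in Z. Already a fixed point.
Sat(AF (busy ∨ (AG lock))) = {t1, t3}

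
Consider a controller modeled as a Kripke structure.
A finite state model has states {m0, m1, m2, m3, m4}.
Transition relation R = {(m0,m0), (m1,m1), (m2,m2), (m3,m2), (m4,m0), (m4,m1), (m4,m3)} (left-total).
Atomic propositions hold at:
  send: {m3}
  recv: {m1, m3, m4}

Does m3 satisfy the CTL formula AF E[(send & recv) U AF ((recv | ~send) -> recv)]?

Yes

Sat(send & recv) = {m3}
Sat(~send) = {m0, m1, m2, m4}
Sat(recv | ~send) = {m0, m1, m2, m3, m4}
Sat((recv | ~send) -> recv) = {m1, m3, m4}
AF ((recv | ~send) -> recv): least fixpoint, start Z0 = {m1, m3, m4}, add states with every successor in Z. Already a fixed point.
Sat(AF ((recv | ~send) -> recv)) = {m1, m3, m4}
E[(send & recv) U AF ((recv | ~send) -> recv)]: least fixpoint, start Z0 = Sat(AF ((recv | ~send) -> recv)) = {m1, m3, m4}, add states in Sat(send & recv) with some successor in Z. Already a fixed point.
Sat(E[(send & recv) U AF ((recv | ~send) -> recv)]) = {m1, m3, m4}
AF E[(send & recv) U AF ((recv | ~send) -> recv)]: least fixpoint, start Z0 = {m1, m3, m4}, add states with every successor in Z. Already a fixed point.
Sat(AF E[(send & recv) U AF ((recv | ~send) -> recv)]) = {m1, m3, m4}
m3 ∈ Sat(AF E[(send & recv) U AF ((recv | ~send) -> recv)]) = {m1, m3, m4}, so the formula holds at m3.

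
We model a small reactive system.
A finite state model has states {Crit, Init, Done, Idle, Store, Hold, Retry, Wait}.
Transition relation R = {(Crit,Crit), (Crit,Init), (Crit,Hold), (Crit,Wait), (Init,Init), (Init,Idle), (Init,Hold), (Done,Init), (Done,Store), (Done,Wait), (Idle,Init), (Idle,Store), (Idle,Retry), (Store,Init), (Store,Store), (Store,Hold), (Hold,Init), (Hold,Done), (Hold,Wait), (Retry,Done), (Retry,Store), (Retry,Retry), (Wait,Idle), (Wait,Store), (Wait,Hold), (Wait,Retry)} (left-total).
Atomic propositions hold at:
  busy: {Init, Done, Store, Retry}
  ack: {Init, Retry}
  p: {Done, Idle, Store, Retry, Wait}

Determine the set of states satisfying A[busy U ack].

{Init, Retry}

A[busy U ack]: least fixpoint, start Z0 = Sat(ack) = {Init, Retry}, add states in Sat(busy) with every successor in Z. Already a fixed point.
Sat(A[busy U ack]) = {Init, Retry}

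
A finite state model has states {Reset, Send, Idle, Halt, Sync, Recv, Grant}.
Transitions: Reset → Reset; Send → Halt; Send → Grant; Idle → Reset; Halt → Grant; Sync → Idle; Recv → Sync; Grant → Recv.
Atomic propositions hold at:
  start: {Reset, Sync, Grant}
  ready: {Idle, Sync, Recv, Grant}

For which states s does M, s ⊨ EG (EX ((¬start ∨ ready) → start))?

Sat(¬start) = {Send, Idle, Halt, Recv}
Sat(¬start ∨ ready) = {Send, Idle, Halt, Sync, Recv, Grant}
Sat((¬start ∨ ready) → start) = {Reset, Sync, Grant}
Sat(EX ((¬start ∨ ready) → start)) = {s : some successor in {Reset, Sync, Grant}} = {Reset, Send, Idle, Halt, Recv}
EG (EX ((¬start ∨ ready) → start)): greatest fixpoint, start Z0 = {Reset, Send, Idle, Halt, Recv}, keep only states in Sat with some successor in Z. Z1 = {Reset, Send, Idle}; Z2 = {Reset, Idle}; fixed.
Sat(EG (EX ((¬start ∨ ready) → start))) = {Reset, Idle}

{Reset, Idle}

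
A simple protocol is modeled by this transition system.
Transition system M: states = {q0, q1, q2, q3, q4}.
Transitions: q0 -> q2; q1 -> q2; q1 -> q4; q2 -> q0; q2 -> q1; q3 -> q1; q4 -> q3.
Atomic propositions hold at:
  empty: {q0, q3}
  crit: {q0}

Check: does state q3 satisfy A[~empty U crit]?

No

Sat(~empty) = {q1, q2, q4}
A[~empty U crit]: least fixpoint, start Z0 = Sat(crit) = {q0}, add states in Sat(~empty) with every successor in Z. Already a fixed point.
Sat(A[~empty U crit]) = {q0}
q3 ∉ Sat(A[~empty U crit]) = {q0}, so the formula does not hold at q3.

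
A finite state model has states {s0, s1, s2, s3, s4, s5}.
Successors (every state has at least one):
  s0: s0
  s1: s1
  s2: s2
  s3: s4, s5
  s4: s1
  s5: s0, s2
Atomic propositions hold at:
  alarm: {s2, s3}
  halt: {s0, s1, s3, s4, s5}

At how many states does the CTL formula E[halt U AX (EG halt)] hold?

5

EG halt: greatest fixpoint, start Z0 = {s0, s1, s3, s4, s5}, keep only states in Sat with some successor in Z. Already a fixed point.
Sat(EG halt) = {s0, s1, s3, s4, s5}
Sat(AX (EG halt)) = {s : every successor in {s0, s1, s3, s4, s5}} = {s0, s1, s3, s4}
E[halt U AX (EG halt)]: least fixpoint, start Z0 = Sat(AX (EG halt)) = {s0, s1, s3, s4}, add states in Sat(halt) with some successor in Z. Z1 = {s0, s1, s3, s4, s5}; fixed.
Sat(E[halt U AX (EG halt)]) = {s0, s1, s3, s4, s5}
|Sat(E[halt U AX (EG halt)])| = |{s0, s1, s3, s4, s5}| = 5.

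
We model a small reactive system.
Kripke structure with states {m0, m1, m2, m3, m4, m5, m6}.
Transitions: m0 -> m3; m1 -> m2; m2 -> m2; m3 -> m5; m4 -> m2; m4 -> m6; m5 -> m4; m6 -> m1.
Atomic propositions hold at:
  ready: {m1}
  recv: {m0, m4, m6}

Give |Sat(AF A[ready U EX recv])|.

Sat(EX recv) = {s : some successor in {m0, m4, m6}} = {m4, m5}
A[ready U EX recv]: least fixpoint, start Z0 = Sat(EX recv) = {m4, m5}, add states in Sat(ready) with every successor in Z. Already a fixed point.
Sat(A[ready U EX recv]) = {m4, m5}
AF A[ready U EX recv]: least fixpoint, start Z0 = {m4, m5}, add states with every successor in Z. Z1 = {m3, m4, m5}; Z2 = {m0, m3, m4, m5}; fixed.
Sat(AF A[ready U EX recv]) = {m0, m3, m4, m5}
|Sat(AF A[ready U EX recv])| = |{m0, m3, m4, m5}| = 4.

4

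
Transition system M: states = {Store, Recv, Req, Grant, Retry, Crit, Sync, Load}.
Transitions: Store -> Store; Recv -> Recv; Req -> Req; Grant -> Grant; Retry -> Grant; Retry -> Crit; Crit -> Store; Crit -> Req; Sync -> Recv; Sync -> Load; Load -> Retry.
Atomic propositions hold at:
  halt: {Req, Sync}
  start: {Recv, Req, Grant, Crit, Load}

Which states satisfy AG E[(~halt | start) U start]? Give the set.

{Recv, Req, Grant}

Sat(~halt) = {Store, Recv, Grant, Retry, Crit, Load}
Sat(~halt | start) = {Store, Recv, Req, Grant, Retry, Crit, Load}
E[(~halt | start) U start]: least fixpoint, start Z0 = Sat(start) = {Recv, Req, Grant, Crit, Load}, add states in Sat(~halt | start) with some successor in Z. Z1 = {Recv, Req, Grant, Retry, Crit, Load}; fixed.
Sat(E[(~halt | start) U start]) = {Recv, Req, Grant, Retry, Crit, Load}
AG E[(~halt | start) U start]: greatest fixpoint, start Z0 = {Recv, Req, Grant, Retry, Crit, Load}, keep only states in Sat with every successor in Z. Z1 = {Recv, Req, Grant, Retry, Load}; Z2 = {Recv, Req, Grant, Load}; Z3 = {Recv, Req, Grant}; fixed.
Sat(AG E[(~halt | start) U start]) = {Recv, Req, Grant}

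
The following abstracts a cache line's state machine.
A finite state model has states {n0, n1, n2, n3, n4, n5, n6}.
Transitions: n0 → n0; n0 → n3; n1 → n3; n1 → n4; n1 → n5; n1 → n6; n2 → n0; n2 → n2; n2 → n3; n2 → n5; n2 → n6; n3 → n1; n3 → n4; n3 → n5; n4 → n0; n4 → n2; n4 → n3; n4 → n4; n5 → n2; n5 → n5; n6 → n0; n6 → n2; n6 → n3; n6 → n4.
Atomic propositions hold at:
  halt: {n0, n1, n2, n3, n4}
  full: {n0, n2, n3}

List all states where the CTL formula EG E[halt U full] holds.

{n0, n1, n2, n3, n4}

E[halt U full]: least fixpoint, start Z0 = Sat(full) = {n0, n2, n3}, add states in Sat(halt) with some successor in Z. Z1 = {n0, n1, n2, n3, n4}; fixed.
Sat(E[halt U full]) = {n0, n1, n2, n3, n4}
EG E[halt U full]: greatest fixpoint, start Z0 = {n0, n1, n2, n3, n4}, keep only states in Sat with some successor in Z. Already a fixed point.
Sat(EG E[halt U full]) = {n0, n1, n2, n3, n4}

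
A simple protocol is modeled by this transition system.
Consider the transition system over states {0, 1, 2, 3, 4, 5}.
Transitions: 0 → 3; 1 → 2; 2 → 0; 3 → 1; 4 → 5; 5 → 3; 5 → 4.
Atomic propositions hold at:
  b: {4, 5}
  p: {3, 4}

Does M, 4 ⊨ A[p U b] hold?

Yes

A[p U b]: least fixpoint, start Z0 = Sat(b) = {4, 5}, add states in Sat(p) with every successor in Z. Already a fixed point.
Sat(A[p U b]) = {4, 5}
4 ∈ Sat(A[p U b]) = {4, 5}, so the formula holds at 4.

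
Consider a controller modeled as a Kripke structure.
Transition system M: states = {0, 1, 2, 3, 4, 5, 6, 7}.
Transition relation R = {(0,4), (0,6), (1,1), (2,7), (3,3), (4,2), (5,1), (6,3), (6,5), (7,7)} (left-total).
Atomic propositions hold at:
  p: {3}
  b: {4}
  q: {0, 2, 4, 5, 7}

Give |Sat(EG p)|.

1

EG p: greatest fixpoint, start Z0 = {3}, keep only states in Sat with some successor in Z. Already a fixed point.
Sat(EG p) = {3}
|Sat(EG p)| = |{3}| = 1.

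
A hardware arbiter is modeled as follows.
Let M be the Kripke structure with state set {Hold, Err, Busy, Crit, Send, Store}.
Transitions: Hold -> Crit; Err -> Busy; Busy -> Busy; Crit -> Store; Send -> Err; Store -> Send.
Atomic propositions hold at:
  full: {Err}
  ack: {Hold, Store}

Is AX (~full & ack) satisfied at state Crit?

Yes

Sat(~full) = {Hold, Busy, Crit, Send, Store}
Sat(~full & ack) = {Hold, Store}
Sat(AX (~full & ack)) = {s : every successor in {Hold, Store}} = {Crit}
Crit ∈ Sat(AX (~full & ack)) = {Crit}, so the formula holds at Crit.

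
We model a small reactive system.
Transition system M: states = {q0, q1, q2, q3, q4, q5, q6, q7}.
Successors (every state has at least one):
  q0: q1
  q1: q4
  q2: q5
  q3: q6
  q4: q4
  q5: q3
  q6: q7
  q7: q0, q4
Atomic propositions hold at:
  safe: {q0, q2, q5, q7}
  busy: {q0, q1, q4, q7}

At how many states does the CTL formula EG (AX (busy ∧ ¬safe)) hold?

Sat(¬safe) = {q1, q3, q4, q6}
Sat(busy ∧ ¬safe) = {q1, q4}
Sat(AX (busy ∧ ¬safe)) = {s : every successor in {q1, q4}} = {q0, q1, q4}
EG (AX (busy ∧ ¬safe)): greatest fixpoint, start Z0 = {q0, q1, q4}, keep only states in Sat with some successor in Z. Already a fixed point.
Sat(EG (AX (busy ∧ ¬safe))) = {q0, q1, q4}
|Sat(EG (AX (busy ∧ ¬safe)))| = |{q0, q1, q4}| = 3.

3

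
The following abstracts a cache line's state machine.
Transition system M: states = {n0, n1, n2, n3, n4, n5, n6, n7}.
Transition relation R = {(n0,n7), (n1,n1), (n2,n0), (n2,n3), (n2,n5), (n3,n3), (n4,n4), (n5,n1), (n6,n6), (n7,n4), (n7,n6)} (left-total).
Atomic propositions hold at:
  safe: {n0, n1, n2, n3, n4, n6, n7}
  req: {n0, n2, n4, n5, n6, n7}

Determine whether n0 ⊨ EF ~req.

No

Sat(~req) = {n1, n3}
EF ~req: least fixpoint, start Z0 = {n1, n3}, add states with some successor in Z. Z1 = {n1, n2, n3, n5}; fixed.
Sat(EF ~req) = {n1, n2, n3, n5}
n0 ∉ Sat(EF ~req) = {n1, n2, n3, n5}, so the formula does not hold at n0.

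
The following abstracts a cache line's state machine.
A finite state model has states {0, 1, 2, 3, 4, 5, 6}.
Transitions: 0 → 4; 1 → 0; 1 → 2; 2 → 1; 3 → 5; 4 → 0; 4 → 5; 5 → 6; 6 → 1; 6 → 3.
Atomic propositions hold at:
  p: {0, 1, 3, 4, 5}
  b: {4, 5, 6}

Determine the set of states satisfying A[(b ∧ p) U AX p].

Sat(b ∧ p) = {4, 5}
Sat(AX p) = {s : every successor in {0, 1, 3, 4, 5}} = {0, 2, 3, 4, 6}
A[(b ∧ p) U AX p]: least fixpoint, start Z0 = Sat(AX p) = {0, 2, 3, 4, 6}, add states in Sat(b ∧ p) with every successor in Z. Z1 = {0, 2, 3, 4, 5, 6}; fixed.
Sat(A[(b ∧ p) U AX p]) = {0, 2, 3, 4, 5, 6}

{0, 2, 3, 4, 5, 6}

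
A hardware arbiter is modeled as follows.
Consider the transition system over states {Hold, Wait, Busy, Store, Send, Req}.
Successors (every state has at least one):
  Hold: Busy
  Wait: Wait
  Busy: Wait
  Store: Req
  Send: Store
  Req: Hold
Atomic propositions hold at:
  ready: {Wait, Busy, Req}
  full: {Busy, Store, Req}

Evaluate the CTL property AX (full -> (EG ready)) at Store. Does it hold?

EG ready: greatest fixpoint, start Z0 = {Wait, Busy, Req}, keep only states in Sat with some successor in Z. Z1 = {Wait, Busy}; fixed.
Sat(EG ready) = {Wait, Busy}
Sat(full -> (EG ready)) = {Hold, Wait, Busy, Send}
Sat(AX (full -> (EG ready))) = {s : every successor in {Hold, Wait, Busy, Send}} = {Hold, Wait, Busy, Req}
Store ∉ Sat(AX (full -> (EG ready))) = {Hold, Wait, Busy, Req}, so the formula does not hold at Store.

No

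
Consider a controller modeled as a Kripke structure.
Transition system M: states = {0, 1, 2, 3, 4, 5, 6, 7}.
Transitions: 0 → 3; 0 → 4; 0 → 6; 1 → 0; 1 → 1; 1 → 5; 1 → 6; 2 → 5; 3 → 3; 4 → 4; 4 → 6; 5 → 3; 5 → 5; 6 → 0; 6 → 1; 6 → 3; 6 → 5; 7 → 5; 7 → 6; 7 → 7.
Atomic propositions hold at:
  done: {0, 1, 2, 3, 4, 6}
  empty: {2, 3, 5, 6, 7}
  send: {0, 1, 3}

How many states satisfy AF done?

6

AF done: least fixpoint, start Z0 = {0, 1, 2, 3, 4, 6}, add states with every successor in Z. Already a fixed point.
Sat(AF done) = {0, 1, 2, 3, 4, 6}
|Sat(AF done)| = |{0, 1, 2, 3, 4, 6}| = 6.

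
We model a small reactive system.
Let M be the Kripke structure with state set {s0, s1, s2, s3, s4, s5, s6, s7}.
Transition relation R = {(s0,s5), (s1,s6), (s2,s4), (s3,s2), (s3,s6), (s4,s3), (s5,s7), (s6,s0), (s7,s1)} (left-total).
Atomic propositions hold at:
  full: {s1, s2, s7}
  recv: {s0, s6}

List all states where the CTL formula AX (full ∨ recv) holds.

{s1, s3, s5, s6, s7}

Sat(full ∨ recv) = {s0, s1, s2, s6, s7}
Sat(AX (full ∨ recv)) = {s : every successor in {s0, s1, s2, s6, s7}} = {s1, s3, s5, s6, s7}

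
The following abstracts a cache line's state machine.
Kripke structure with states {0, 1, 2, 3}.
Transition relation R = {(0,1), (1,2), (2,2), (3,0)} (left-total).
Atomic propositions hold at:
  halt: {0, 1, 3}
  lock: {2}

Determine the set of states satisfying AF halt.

{0, 1, 3}

AF halt: least fixpoint, start Z0 = {0, 1, 3}, add states with every successor in Z. Already a fixed point.
Sat(AF halt) = {0, 1, 3}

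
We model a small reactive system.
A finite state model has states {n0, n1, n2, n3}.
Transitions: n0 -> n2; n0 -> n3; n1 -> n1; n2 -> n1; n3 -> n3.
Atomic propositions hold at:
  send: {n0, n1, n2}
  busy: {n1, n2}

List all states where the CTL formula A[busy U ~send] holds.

Sat(~send) = {n3}
A[busy U ~send]: least fixpoint, start Z0 = Sat(~send) = {n3}, add states in Sat(busy) with every successor in Z. Already a fixed point.
Sat(A[busy U ~send]) = {n3}

{n3}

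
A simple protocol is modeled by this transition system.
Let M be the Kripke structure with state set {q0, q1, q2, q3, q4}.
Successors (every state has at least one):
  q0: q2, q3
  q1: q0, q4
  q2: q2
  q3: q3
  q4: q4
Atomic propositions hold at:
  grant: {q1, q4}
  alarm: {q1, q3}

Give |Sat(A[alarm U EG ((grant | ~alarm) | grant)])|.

Sat(~alarm) = {q0, q2, q4}
Sat(grant | ~alarm) = {q0, q1, q2, q4}
Sat((grant | ~alarm) | grant) = {q0, q1, q2, q4}
EG ((grant | ~alarm) | grant): greatest fixpoint, start Z0 = {q0, q1, q2, q4}, keep only states in Sat with some successor in Z. Already a fixed point.
Sat(EG ((grant | ~alarm) | grant)) = {q0, q1, q2, q4}
A[alarm U EG ((grant | ~alarm) | grant)]: least fixpoint, start Z0 = Sat(EG ((grant | ~alarm) | grant)) = {q0, q1, q2, q4}, add states in Sat(alarm) with every successor in Z. Already a fixed point.
Sat(A[alarm U EG ((grant | ~alarm) | grant)]) = {q0, q1, q2, q4}
|Sat(A[alarm U EG ((grant | ~alarm) | grant)])| = |{q0, q1, q2, q4}| = 4.

4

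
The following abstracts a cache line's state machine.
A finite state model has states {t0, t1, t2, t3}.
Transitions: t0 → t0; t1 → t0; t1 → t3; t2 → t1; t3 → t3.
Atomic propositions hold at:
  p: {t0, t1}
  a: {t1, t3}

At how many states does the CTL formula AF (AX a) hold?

2

Sat(AX a) = {s : every successor in {t1, t3}} = {t2, t3}
AF (AX a): least fixpoint, start Z0 = {t2, t3}, add states with every successor in Z. Already a fixed point.
Sat(AF (AX a)) = {t2, t3}
|Sat(AF (AX a))| = |{t2, t3}| = 2.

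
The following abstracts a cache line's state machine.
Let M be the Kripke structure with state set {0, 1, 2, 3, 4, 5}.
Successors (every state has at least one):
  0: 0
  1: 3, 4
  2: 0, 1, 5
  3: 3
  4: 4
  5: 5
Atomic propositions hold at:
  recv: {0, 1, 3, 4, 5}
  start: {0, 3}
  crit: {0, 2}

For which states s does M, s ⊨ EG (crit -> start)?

{0, 1, 3, 4, 5}

Sat(crit -> start) = {0, 1, 3, 4, 5}
EG (crit -> start): greatest fixpoint, start Z0 = {0, 1, 3, 4, 5}, keep only states in Sat with some successor in Z. Already a fixed point.
Sat(EG (crit -> start)) = {0, 1, 3, 4, 5}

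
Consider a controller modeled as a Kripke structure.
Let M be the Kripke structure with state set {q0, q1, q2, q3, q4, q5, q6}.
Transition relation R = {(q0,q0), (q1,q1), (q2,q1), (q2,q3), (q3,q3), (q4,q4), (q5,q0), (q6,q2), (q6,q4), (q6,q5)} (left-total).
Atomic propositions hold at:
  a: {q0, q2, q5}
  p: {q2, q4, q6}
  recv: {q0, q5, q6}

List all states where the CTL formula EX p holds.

{q4, q6}

Sat(EX p) = {s : some successor in {q2, q4, q6}} = {q4, q6}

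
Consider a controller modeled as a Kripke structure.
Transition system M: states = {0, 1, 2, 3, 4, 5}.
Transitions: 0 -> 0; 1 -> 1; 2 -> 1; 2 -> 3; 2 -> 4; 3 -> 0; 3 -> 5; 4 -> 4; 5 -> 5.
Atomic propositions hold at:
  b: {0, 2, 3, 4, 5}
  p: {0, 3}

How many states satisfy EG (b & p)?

2

Sat(b & p) = {0, 3}
EG (b & p): greatest fixpoint, start Z0 = {0, 3}, keep only states in Sat with some successor in Z. Already a fixed point.
Sat(EG (b & p)) = {0, 3}
|Sat(EG (b & p))| = |{0, 3}| = 2.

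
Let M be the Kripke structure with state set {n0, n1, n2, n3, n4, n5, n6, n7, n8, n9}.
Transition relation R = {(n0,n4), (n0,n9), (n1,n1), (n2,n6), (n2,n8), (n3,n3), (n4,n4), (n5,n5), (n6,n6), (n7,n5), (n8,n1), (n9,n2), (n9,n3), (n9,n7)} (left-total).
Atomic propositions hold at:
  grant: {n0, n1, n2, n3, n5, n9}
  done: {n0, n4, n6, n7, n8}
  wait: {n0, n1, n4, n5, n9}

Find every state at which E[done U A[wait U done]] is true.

{n0, n4, n6, n7, n8}

A[wait U done]: least fixpoint, start Z0 = Sat(done) = {n0, n4, n6, n7, n8}, add states in Sat(wait) with every successor in Z. Already a fixed point.
Sat(A[wait U done]) = {n0, n4, n6, n7, n8}
E[done U A[wait U done]]: least fixpoint, start Z0 = Sat(A[wait U done]) = {n0, n4, n6, n7, n8}, add states in Sat(done) with some successor in Z. Already a fixed point.
Sat(E[done U A[wait U done]]) = {n0, n4, n6, n7, n8}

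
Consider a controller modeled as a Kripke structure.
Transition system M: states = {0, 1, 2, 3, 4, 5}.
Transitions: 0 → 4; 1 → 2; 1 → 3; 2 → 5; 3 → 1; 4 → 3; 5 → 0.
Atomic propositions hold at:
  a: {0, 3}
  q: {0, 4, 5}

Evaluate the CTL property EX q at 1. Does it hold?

Sat(EX q) = {s : some successor in {0, 4, 5}} = {0, 2, 5}
1 ∉ Sat(EX q) = {0, 2, 5}, so the formula does not hold at 1.

No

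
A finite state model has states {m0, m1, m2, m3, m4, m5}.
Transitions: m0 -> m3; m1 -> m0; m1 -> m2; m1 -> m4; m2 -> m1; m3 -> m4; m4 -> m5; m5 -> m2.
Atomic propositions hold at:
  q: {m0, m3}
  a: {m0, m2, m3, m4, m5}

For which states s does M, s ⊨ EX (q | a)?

Sat(q | a) = {m0, m2, m3, m4, m5}
Sat(EX (q | a)) = {s : some successor in {m0, m2, m3, m4, m5}} = {m0, m1, m3, m4, m5}

{m0, m1, m3, m4, m5}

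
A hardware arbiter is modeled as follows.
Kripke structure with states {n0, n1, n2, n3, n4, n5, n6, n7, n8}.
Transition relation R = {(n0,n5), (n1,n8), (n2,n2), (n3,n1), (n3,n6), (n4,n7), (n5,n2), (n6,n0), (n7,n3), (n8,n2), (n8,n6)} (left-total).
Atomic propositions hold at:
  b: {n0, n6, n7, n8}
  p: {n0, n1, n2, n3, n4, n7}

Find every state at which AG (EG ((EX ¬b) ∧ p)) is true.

{n2}

Sat(¬b) = {n1, n2, n3, n4, n5}
Sat(EX ¬b) = {s : some successor in {n1, n2, n3, n4, n5}} = {n0, n2, n3, n5, n7, n8}
Sat((EX ¬b) ∧ p) = {n0, n2, n3, n7}
EG ((EX ¬b) ∧ p): greatest fixpoint, start Z0 = {n0, n2, n3, n7}, keep only states in Sat with some successor in Z. Z1 = {n2, n7}; Z2 = {n2}; fixed.
Sat(EG ((EX ¬b) ∧ p)) = {n2}
AG (EG ((EX ¬b) ∧ p)): greatest fixpoint, start Z0 = {n2}, keep only states in Sat with every successor in Z. Already a fixed point.
Sat(AG (EG ((EX ¬b) ∧ p))) = {n2}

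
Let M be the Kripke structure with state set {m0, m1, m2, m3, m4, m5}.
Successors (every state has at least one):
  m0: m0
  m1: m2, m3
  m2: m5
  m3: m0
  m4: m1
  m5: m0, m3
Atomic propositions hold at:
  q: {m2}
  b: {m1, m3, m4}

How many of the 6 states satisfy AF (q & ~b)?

Sat(~b) = {m0, m2, m5}
Sat(q & ~b) = {m2}
AF (q & ~b): least fixpoint, start Z0 = {m2}, add states with every successor in Z. Already a fixed point.
Sat(AF (q & ~b)) = {m2}
|Sat(AF (q & ~b))| = |{m2}| = 1.

1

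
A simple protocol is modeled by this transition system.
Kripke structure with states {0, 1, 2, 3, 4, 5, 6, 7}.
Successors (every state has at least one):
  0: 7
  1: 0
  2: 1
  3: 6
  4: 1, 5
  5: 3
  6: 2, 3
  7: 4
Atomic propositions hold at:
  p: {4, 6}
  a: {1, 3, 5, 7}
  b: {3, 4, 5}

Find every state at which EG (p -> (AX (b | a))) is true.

{0, 1, 2, 4, 7}

Sat(b | a) = {1, 3, 4, 5, 7}
Sat(AX (b | a)) = {s : every successor in {1, 3, 4, 5, 7}} = {0, 2, 4, 5, 7}
Sat(p -> (AX (b | a))) = {0, 1, 2, 3, 4, 5, 7}
EG (p -> (AX (b | a))): greatest fixpoint, start Z0 = {0, 1, 2, 3, 4, 5, 7}, keep only states in Sat with some successor in Z. Z1 = {0, 1, 2, 4, 5, 7}; Z2 = {0, 1, 2, 4, 7}; fixed.
Sat(EG (p -> (AX (b | a)))) = {0, 1, 2, 4, 7}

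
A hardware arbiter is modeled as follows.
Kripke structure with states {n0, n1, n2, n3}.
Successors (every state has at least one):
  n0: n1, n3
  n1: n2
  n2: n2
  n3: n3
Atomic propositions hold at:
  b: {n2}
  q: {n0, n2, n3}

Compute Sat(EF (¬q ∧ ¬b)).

Sat(¬q) = {n1}
Sat(¬b) = {n0, n1, n3}
Sat(¬q ∧ ¬b) = {n1}
EF (¬q ∧ ¬b): least fixpoint, start Z0 = {n1}, add states with some successor in Z. Z1 = {n0, n1}; fixed.
Sat(EF (¬q ∧ ¬b)) = {n0, n1}

{n0, n1}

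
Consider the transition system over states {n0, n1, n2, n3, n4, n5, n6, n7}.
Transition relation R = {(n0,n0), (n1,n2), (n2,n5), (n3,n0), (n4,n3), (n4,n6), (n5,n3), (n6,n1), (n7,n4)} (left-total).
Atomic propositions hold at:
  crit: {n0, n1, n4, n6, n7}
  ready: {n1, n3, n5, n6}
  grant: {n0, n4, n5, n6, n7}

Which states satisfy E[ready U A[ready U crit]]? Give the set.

A[ready U crit]: least fixpoint, start Z0 = Sat(crit) = {n0, n1, n4, n6, n7}, add states in Sat(ready) with every successor in Z. Z1 = {n0, n1, n3, n4, n6, n7}; Z2 = {n0, n1, n3, n4, n5, n6, n7}; fixed.
Sat(A[ready U crit]) = {n0, n1, n3, n4, n5, n6, n7}
E[ready U A[ready U crit]]: least fixpoint, start Z0 = Sat(A[ready U crit]) = {n0, n1, n3, n4, n5, n6, n7}, add states in Sat(ready) with some successor in Z. Already a fixed point.
Sat(E[ready U A[ready U crit]]) = {n0, n1, n3, n4, n5, n6, n7}

{n0, n1, n3, n4, n5, n6, n7}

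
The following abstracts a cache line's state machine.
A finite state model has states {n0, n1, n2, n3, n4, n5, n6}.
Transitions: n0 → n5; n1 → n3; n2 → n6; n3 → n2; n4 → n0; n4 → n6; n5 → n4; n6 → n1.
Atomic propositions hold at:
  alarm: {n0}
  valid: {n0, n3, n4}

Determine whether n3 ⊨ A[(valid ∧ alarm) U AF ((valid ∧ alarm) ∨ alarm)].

Sat(valid ∧ alarm) = {n0}
Sat((valid ∧ alarm) ∨ alarm) = {n0}
AF ((valid ∧ alarm) ∨ alarm): least fixpoint, start Z0 = {n0}, add states with every successor in Z. Already a fixed point.
Sat(AF ((valid ∧ alarm) ∨ alarm)) = {n0}
A[(valid ∧ alarm) U AF ((valid ∧ alarm) ∨ alarm)]: least fixpoint, start Z0 = Sat(AF ((valid ∧ alarm) ∨ alarm)) = {n0}, add states in Sat(valid ∧ alarm) with every successor in Z. Already a fixed point.
Sat(A[(valid ∧ alarm) U AF ((valid ∧ alarm) ∨ alarm)]) = {n0}
n3 ∉ Sat(A[(valid ∧ alarm) U AF ((valid ∧ alarm) ∨ alarm)]) = {n0}, so the formula does not hold at n3.

No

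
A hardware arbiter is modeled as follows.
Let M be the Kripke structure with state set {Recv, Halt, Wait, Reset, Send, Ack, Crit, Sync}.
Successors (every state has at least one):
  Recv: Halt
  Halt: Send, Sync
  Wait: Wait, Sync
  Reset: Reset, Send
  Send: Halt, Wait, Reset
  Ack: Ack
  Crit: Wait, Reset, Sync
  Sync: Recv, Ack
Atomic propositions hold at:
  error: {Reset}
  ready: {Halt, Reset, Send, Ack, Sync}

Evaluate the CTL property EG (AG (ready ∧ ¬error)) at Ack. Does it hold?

Yes

Sat(¬error) = {Recv, Halt, Wait, Send, Ack, Crit, Sync}
Sat(ready ∧ ¬error) = {Halt, Send, Ack, Sync}
AG (ready ∧ ¬error): greatest fixpoint, start Z0 = {Halt, Send, Ack, Sync}, keep only states in Sat with every successor in Z. Z1 = {Halt, Ack}; Z2 = {Ack}; fixed.
Sat(AG (ready ∧ ¬error)) = {Ack}
EG (AG (ready ∧ ¬error)): greatest fixpoint, start Z0 = {Ack}, keep only states in Sat with some successor in Z. Already a fixed point.
Sat(EG (AG (ready ∧ ¬error))) = {Ack}
Ack ∈ Sat(EG (AG (ready ∧ ¬error))) = {Ack}, so the formula holds at Ack.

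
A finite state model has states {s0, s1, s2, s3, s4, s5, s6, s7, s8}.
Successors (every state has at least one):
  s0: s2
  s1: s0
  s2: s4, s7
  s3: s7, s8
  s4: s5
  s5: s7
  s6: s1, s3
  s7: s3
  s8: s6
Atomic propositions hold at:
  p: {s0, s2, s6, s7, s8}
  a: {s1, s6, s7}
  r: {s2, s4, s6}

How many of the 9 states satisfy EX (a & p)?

4

Sat(a & p) = {s6, s7}
Sat(EX (a & p)) = {s : some successor in {s6, s7}} = {s2, s3, s5, s8}
|Sat(EX (a & p))| = |{s2, s3, s5, s8}| = 4.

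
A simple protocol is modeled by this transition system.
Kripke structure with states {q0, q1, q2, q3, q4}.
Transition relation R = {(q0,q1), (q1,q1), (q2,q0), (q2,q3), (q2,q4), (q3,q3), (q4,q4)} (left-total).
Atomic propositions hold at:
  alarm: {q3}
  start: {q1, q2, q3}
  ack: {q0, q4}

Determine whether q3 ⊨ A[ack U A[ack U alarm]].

Yes

A[ack U alarm]: least fixpoint, start Z0 = Sat(alarm) = {q3}, add states in Sat(ack) with every successor in Z. Already a fixed point.
Sat(A[ack U alarm]) = {q3}
A[ack U A[ack U alarm]]: least fixpoint, start Z0 = Sat(A[ack U alarm]) = {q3}, add states in Sat(ack) with every successor in Z. Already a fixed point.
Sat(A[ack U A[ack U alarm]]) = {q3}
q3 ∈ Sat(A[ack U A[ack U alarm]]) = {q3}, so the formula holds at q3.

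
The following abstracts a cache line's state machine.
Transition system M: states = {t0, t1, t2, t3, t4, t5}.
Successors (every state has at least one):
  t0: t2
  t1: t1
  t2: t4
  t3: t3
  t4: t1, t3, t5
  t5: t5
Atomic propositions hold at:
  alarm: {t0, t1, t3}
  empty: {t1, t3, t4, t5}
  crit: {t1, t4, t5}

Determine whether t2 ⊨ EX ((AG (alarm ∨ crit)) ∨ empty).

Sat(alarm ∨ crit) = {t0, t1, t3, t4, t5}
AG (alarm ∨ crit): greatest fixpoint, start Z0 = {t0, t1, t3, t4, t5}, keep only states in Sat with every successor in Z. Z1 = {t1, t3, t4, t5}; fixed.
Sat(AG (alarm ∨ crit)) = {t1, t3, t4, t5}
Sat((AG (alarm ∨ crit)) ∨ empty) = {t1, t3, t4, t5}
Sat(EX ((AG (alarm ∨ crit)) ∨ empty)) = {s : some successor in {t1, t3, t4, t5}} = {t1, t2, t3, t4, t5}
t2 ∈ Sat(EX ((AG (alarm ∨ crit)) ∨ empty)) = {t1, t2, t3, t4, t5}, so the formula holds at t2.

Yes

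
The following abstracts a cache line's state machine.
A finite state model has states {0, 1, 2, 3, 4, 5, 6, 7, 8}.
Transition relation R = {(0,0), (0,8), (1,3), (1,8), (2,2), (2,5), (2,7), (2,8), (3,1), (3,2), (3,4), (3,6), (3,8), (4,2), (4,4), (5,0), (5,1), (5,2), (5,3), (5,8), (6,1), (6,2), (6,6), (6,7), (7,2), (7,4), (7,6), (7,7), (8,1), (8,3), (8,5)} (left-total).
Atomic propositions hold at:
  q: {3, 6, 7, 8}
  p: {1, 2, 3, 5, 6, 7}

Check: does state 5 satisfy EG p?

EG p: greatest fixpoint, start Z0 = {1, 2, 3, 5, 6, 7}, keep only states in Sat with some successor in Z. Already a fixed point.
Sat(EG p) = {1, 2, 3, 5, 6, 7}
5 ∈ Sat(EG p) = {1, 2, 3, 5, 6, 7}, so the formula holds at 5.

Yes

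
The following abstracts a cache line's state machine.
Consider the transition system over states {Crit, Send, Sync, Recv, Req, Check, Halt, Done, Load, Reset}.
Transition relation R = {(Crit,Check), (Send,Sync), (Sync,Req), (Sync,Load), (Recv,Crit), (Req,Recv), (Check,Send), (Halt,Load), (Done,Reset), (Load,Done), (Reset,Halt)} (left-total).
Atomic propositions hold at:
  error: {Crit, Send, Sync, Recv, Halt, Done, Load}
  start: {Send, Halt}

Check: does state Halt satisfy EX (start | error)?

Yes

Sat(start | error) = {Crit, Send, Sync, Recv, Halt, Done, Load}
Sat(EX (start | error)) = {s : some successor in {Crit, Send, Sync, Recv, Halt, Done, Load}} = {Send, Sync, Recv, Req, Check, Halt, Load, Reset}
Halt ∈ Sat(EX (start | error)) = {Send, Sync, Recv, Req, Check, Halt, Load, Reset}, so the formula holds at Halt.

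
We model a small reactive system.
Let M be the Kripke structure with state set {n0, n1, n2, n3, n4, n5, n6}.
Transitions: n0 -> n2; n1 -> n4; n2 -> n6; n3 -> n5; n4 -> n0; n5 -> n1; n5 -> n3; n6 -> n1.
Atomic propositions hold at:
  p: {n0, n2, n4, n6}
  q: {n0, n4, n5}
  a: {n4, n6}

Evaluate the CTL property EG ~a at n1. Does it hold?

No

Sat(~a) = {n0, n1, n2, n3, n5}
EG ~a: greatest fixpoint, start Z0 = {n0, n1, n2, n3, n5}, keep only states in Sat with some successor in Z. Z1 = {n0, n3, n5}; Z2 = {n3, n5}; fixed.
Sat(EG ~a) = {n3, n5}
n1 ∉ Sat(EG ~a) = {n3, n5}, so the formula does not hold at n1.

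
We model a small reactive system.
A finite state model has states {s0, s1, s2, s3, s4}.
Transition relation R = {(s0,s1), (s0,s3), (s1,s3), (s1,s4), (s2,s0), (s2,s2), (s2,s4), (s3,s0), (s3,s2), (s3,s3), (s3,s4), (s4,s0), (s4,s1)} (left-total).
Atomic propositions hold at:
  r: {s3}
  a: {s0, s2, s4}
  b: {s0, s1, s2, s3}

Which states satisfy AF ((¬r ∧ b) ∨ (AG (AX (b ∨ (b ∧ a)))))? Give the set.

{s0, s1, s2, s4}

Sat(¬r) = {s0, s1, s2, s4}
Sat(¬r ∧ b) = {s0, s1, s2}
Sat(b ∧ a) = {s0, s2}
Sat(b ∨ (b ∧ a)) = {s0, s1, s2, s3}
Sat(AX (b ∨ (b ∧ a))) = {s : every successor in {s0, s1, s2, s3}} = {s0, s4}
AG (AX (b ∨ (b ∧ a))): greatest fixpoint, start Z0 = {s0, s4}, keep only states in Sat with every successor in Z. Z1 = ∅; fixed.
Sat(AG (AX (b ∨ (b ∧ a)))) = ∅
Sat((¬r ∧ b) ∨ (AG (AX (b ∨ (b ∧ a))))) = {s0, s1, s2}
AF ((¬r ∧ b) ∨ (AG (AX (b ∨ (b ∧ a))))): least fixpoint, start Z0 = {s0, s1, s2}, add states with every successor in Z. Z1 = {s0, s1, s2, s4}; fixed.
Sat(AF ((¬r ∧ b) ∨ (AG (AX (b ∨ (b ∧ a)))))) = {s0, s1, s2, s4}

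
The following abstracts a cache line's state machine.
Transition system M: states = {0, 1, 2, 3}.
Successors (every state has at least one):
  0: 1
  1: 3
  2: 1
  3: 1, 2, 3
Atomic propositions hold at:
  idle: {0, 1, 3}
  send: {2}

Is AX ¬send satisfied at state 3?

No

Sat(¬send) = {0, 1, 3}
Sat(AX ¬send) = {s : every successor in {0, 1, 3}} = {0, 1, 2}
3 ∉ Sat(AX ¬send) = {0, 1, 2}, so the formula does not hold at 3.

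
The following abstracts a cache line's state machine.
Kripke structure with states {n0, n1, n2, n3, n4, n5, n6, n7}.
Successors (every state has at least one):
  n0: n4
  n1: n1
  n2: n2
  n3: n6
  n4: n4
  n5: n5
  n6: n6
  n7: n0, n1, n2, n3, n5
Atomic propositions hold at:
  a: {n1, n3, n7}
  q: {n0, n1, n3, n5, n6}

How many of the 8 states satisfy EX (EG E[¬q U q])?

5

Sat(¬q) = {n2, n4, n7}
E[¬q U q]: least fixpoint, start Z0 = Sat(q) = {n0, n1, n3, n5, n6}, add states in Sat(¬q) with some successor in Z. Z1 = {n0, n1, n3, n5, n6, n7}; fixed.
Sat(E[¬q U q]) = {n0, n1, n3, n5, n6, n7}
EG E[¬q U q]: greatest fixpoint, start Z0 = {n0, n1, n3, n5, n6, n7}, keep only states in Sat with some successor in Z. Z1 = {n1, n3, n5, n6, n7}; fixed.
Sat(EG E[¬q U q]) = {n1, n3, n5, n6, n7}
Sat(EX (EG E[¬q U q])) = {s : some successor in {n1, n3, n5, n6, n7}} = {n1, n3, n5, n6, n7}
|Sat(EX (EG E[¬q U q]))| = |{n1, n3, n5, n6, n7}| = 5.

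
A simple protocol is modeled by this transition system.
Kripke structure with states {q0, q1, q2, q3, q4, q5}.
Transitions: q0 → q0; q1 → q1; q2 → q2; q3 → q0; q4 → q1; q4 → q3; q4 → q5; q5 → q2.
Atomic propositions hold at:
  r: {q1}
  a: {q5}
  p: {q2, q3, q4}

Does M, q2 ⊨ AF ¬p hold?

No

Sat(¬p) = {q0, q1, q5}
AF ¬p: least fixpoint, start Z0 = {q0, q1, q5}, add states with every successor in Z. Z1 = {q0, q1, q3, q5}; Z2 = {q0, q1, q3, q4, q5}; fixed.
Sat(AF ¬p) = {q0, q1, q3, q4, q5}
q2 ∉ Sat(AF ¬p) = {q0, q1, q3, q4, q5}, so the formula does not hold at q2.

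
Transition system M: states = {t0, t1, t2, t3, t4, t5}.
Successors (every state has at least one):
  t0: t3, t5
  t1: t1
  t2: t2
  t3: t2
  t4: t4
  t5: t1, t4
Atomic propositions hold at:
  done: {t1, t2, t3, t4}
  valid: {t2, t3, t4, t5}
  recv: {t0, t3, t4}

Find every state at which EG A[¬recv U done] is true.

{t1, t2, t3, t4, t5}

Sat(¬recv) = {t1, t2, t5}
A[¬recv U done]: least fixpoint, start Z0 = Sat(done) = {t1, t2, t3, t4}, add states in Sat(¬recv) with every successor in Z. Z1 = {t1, t2, t3, t4, t5}; fixed.
Sat(A[¬recv U done]) = {t1, t2, t3, t4, t5}
EG A[¬recv U done]: greatest fixpoint, start Z0 = {t1, t2, t3, t4, t5}, keep only states in Sat with some successor in Z. Already a fixed point.
Sat(EG A[¬recv U done]) = {t1, t2, t3, t4, t5}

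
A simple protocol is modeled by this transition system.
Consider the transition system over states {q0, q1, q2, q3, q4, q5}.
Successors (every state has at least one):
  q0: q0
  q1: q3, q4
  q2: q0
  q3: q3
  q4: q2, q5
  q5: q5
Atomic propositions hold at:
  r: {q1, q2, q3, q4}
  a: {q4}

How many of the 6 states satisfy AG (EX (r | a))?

1

Sat(r | a) = {q1, q2, q3, q4}
Sat(EX (r | a)) = {s : some successor in {q1, q2, q3, q4}} = {q1, q3, q4}
AG (EX (r | a)): greatest fixpoint, start Z0 = {q1, q3, q4}, keep only states in Sat with every successor in Z. Z1 = {q1, q3}; Z2 = {q3}; fixed.
Sat(AG (EX (r | a))) = {q3}
|Sat(AG (EX (r | a)))| = |{q3}| = 1.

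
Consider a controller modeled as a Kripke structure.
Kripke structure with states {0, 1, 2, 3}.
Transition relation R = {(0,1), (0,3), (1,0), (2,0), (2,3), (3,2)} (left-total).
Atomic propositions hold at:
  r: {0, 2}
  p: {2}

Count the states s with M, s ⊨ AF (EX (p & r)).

Sat(p & r) = {2}
Sat(EX (p & r)) = {s : some successor in {2}} = {3}
AF (EX (p & r)): least fixpoint, start Z0 = {3}, add states with every successor in Z. Already a fixed point.
Sat(AF (EX (p & r))) = {3}
|Sat(AF (EX (p & r)))| = |{3}| = 1.

1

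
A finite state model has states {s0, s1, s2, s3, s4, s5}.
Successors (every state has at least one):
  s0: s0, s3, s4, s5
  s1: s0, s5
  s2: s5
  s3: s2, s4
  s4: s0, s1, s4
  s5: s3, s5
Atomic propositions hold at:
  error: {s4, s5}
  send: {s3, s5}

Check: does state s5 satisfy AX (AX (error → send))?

Sat(error → send) = {s0, s1, s2, s3, s5}
Sat(AX (error → send)) = {s : every successor in {s0, s1, s2, s3, s5}} = {s1, s2, s5}
Sat(AX (AX (error → send))) = {s : every successor in {s1, s2, s5}} = {s2}
s5 ∉ Sat(AX (AX (error → send))) = {s2}, so the formula does not hold at s5.

No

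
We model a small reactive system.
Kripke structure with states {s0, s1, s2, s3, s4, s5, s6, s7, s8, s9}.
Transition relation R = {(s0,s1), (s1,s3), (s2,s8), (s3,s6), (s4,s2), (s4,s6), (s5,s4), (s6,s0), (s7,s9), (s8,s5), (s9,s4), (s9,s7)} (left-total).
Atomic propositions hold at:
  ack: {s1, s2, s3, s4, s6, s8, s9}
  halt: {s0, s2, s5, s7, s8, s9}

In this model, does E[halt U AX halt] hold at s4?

No

Sat(AX halt) = {s : every successor in {s0, s2, s5, s7, s8, s9}} = {s2, s6, s7, s8}
E[halt U AX halt]: least fixpoint, start Z0 = Sat(AX halt) = {s2, s6, s7, s8}, add states in Sat(halt) with some successor in Z. Z1 = {s2, s6, s7, s8, s9}; fixed.
Sat(E[halt U AX halt]) = {s2, s6, s7, s8, s9}
s4 ∉ Sat(E[halt U AX halt]) = {s2, s6, s7, s8, s9}, so the formula does not hold at s4.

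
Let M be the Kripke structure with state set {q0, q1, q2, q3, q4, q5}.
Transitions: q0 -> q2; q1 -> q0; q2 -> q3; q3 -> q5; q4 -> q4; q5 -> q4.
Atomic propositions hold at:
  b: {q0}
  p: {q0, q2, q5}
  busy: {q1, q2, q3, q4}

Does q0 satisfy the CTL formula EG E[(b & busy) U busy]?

Sat(b & busy) = ∅
E[(b & busy) U busy]: least fixpoint, start Z0 = Sat(busy) = {q1, q2, q3, q4}, add states in Sat(b & busy) with some successor in Z. Already a fixed point.
Sat(E[(b & busy) U busy]) = {q1, q2, q3, q4}
EG E[(b & busy) U busy]: greatest fixpoint, start Z0 = {q1, q2, q3, q4}, keep only states in Sat with some successor in Z. Z1 = {q2, q4}; Z2 = {q4}; fixed.
Sat(EG E[(b & busy) U busy]) = {q4}
q0 ∉ Sat(EG E[(b & busy) U busy]) = {q4}, so the formula does not hold at q0.

No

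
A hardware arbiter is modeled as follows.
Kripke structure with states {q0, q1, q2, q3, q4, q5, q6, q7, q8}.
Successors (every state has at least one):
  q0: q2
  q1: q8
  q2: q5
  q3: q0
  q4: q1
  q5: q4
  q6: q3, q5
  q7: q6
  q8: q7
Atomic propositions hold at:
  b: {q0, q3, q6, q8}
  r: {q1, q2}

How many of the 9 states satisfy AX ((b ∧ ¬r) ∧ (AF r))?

Sat(¬r) = {q0, q3, q4, q5, q6, q7, q8}
Sat(b ∧ ¬r) = {q0, q3, q6, q8}
AF r: least fixpoint, start Z0 = {q1, q2}, add states with every successor in Z. Z1 = {q0, q1, q2, q4}; Z2 = {q0, q1, q2, q3, q4, q5}; Z3 = {q0, q1, q2, q3, q4, q5, q6}; Z4 = {q0, q1, q2, q3, q4, q5, q6, q7}; Z5 = {q0, q1, q2, q3, q4, q5, q6, q7, q8}; fixed.
Sat(AF r) = {q0, q1, q2, q3, q4, q5, q6, q7, q8}
Sat((b ∧ ¬r) ∧ (AF r)) = {q0, q3, q6, q8}
Sat(AX ((b ∧ ¬r) ∧ (AF r))) = {s : every successor in {q0, q3, q6, q8}} = {q1, q3, q7}
|Sat(AX ((b ∧ ¬r) ∧ (AF r)))| = |{q1, q3, q7}| = 3.

3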